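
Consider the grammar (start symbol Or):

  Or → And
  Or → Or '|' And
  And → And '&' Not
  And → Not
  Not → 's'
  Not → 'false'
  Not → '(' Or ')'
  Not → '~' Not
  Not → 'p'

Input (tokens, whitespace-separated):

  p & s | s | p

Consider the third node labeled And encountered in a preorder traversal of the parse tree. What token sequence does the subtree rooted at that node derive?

s

[Or [Or [Or [And [And [Not p]] & [Not s]]] | [And [Not s]]] | [And [Not p]]]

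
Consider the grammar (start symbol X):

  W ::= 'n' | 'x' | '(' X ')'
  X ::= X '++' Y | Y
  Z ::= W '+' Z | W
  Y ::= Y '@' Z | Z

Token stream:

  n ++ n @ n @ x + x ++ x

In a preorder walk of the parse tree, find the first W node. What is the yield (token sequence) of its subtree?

[X [X [X [Y [Z [W n]]]] ++ [Y [Y [Y [Z [W n]]] @ [Z [W n]]] @ [Z [W x] + [Z [W x]]]]] ++ [Y [Z [W x]]]]

n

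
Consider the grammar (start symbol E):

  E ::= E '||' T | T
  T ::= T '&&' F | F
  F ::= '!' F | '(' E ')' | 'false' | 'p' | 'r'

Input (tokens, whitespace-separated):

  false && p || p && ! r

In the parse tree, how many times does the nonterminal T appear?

[E [E [T [T [F false]] && [F p]]] || [T [T [F p]] && [F ! [F r]]]]

4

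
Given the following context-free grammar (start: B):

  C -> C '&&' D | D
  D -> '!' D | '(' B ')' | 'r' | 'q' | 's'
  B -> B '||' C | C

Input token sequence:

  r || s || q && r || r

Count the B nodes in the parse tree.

[B [B [B [B [C [D r]]] || [C [D s]]] || [C [C [D q]] && [D r]]] || [C [D r]]]

4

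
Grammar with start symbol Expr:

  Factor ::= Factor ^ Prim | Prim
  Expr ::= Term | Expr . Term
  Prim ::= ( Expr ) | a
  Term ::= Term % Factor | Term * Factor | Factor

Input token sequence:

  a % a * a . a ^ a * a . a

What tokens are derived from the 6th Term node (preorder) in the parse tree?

[Expr [Expr [Expr [Term [Term [Term [Factor [Prim a]]] % [Factor [Prim a]]] * [Factor [Prim a]]]] . [Term [Term [Factor [Factor [Prim a]] ^ [Prim a]]] * [Factor [Prim a]]]] . [Term [Factor [Prim a]]]]

a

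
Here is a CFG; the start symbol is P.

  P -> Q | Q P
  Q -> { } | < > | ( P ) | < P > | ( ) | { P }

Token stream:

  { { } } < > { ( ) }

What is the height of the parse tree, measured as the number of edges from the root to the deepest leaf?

6

[P [Q { [P [Q { }]] }] [P [Q < >] [P [Q { [P [Q ( )]] }]]]]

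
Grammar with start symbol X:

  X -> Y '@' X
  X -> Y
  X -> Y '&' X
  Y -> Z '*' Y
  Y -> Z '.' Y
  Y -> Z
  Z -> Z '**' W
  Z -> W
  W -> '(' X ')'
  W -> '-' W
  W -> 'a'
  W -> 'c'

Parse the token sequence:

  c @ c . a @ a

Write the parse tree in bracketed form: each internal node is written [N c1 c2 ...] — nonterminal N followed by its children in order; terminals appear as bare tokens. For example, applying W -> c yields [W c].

[X [Y [Z [W c]]] @ [X [Y [Z [W c]] . [Y [Z [W a]]]] @ [X [Y [Z [W a]]]]]]

X
Y @ X
Z @ X
W @ X
c @ X
c @ Y @ X
c @ Z . Y @ X
c @ W . Y @ X
c @ c . Y @ X
c @ c . Z @ X
c @ c . W @ X
c @ c . a @ X
c @ c . a @ Y
c @ c . a @ Z
c @ c . a @ W
c @ c . a @ a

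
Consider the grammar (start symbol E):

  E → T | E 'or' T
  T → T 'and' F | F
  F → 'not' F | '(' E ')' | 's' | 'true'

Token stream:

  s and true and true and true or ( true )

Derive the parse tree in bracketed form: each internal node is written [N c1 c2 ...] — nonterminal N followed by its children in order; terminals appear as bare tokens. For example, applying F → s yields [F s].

E
E or T
T or T
T and F or T
T and F and F or T
T and F and F and F or T
F and F and F and F or T
s and F and F and F or T
s and true and F and F or T
s and true and true and F or T
s and true and true and true or T
s and true and true and true or F
s and true and true and true or ( E )
s and true and true and true or ( T )
s and true and true and true or ( F )
s and true and true and true or ( true )

[E [E [T [T [T [T [F s]] and [F true]] and [F true]] and [F true]]] or [T [F ( [E [T [F true]]] )]]]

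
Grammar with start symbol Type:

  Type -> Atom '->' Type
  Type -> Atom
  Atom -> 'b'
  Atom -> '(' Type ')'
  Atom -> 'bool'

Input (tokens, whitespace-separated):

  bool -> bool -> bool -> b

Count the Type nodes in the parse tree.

[Type [Atom bool] -> [Type [Atom bool] -> [Type [Atom bool] -> [Type [Atom b]]]]]

4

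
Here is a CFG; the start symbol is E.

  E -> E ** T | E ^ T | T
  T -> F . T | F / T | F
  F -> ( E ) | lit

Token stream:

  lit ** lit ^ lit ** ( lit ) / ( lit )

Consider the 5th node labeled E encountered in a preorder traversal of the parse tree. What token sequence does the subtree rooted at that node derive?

[E [E [E [E [T [F lit]]] ** [T [F lit]]] ^ [T [F lit]]] ** [T [F ( [E [T [F lit]]] )] / [T [F ( [E [T [F lit]]] )]]]]

lit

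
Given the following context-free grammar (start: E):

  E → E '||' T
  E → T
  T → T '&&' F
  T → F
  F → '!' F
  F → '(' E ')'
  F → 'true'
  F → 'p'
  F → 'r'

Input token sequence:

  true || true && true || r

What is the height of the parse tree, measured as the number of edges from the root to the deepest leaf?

[E [E [E [T [F true]]] || [T [T [F true]] && [F true]]] || [T [F r]]]

5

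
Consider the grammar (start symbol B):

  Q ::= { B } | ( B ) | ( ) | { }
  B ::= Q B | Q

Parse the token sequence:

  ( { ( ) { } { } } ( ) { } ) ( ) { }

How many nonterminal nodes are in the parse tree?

[B [Q ( [B [Q { [B [Q ( )] [B [Q { }] [B [Q { }]]]] }] [B [Q ( )] [B [Q { }]]]] )] [B [Q ( )] [B [Q { }]]]]

18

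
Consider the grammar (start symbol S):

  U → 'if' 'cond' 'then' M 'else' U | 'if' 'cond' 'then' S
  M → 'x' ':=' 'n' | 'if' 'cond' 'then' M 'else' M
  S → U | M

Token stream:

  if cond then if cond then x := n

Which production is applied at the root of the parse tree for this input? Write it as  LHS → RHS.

[S [U if cond then [S [U if cond then [S [M x := n]]]]]]

S → U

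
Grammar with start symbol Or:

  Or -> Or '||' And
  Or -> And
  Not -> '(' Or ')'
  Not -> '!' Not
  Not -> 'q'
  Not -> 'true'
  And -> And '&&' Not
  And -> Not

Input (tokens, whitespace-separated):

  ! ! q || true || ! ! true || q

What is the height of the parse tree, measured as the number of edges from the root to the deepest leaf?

8

[Or [Or [Or [Or [And [Not ! [Not ! [Not q]]]]] || [And [Not true]]] || [And [Not ! [Not ! [Not true]]]]] || [And [Not q]]]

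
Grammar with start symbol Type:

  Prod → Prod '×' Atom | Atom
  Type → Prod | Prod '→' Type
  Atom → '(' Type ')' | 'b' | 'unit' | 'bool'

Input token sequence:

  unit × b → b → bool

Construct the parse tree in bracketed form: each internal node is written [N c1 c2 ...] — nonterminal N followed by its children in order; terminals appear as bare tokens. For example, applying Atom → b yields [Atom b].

[Type [Prod [Prod [Atom unit]] × [Atom b]] → [Type [Prod [Atom b]] → [Type [Prod [Atom bool]]]]]

Type
Prod → Type
Prod × Atom → Type
Atom × Atom → Type
unit × Atom → Type
unit × b → Type
unit × b → Prod → Type
unit × b → Atom → Type
unit × b → b → Type
unit × b → b → Prod
unit × b → b → Atom
unit × b → b → bool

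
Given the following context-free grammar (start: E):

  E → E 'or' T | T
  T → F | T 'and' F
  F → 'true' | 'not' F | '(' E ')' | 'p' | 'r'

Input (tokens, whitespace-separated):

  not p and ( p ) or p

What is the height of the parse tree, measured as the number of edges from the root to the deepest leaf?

7

[E [E [T [T [F not [F p]]] and [F ( [E [T [F p]]] )]]] or [T [F p]]]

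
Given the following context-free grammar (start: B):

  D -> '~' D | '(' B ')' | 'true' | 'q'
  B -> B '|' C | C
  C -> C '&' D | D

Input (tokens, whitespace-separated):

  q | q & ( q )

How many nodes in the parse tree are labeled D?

4

[B [B [C [D q]]] | [C [C [D q]] & [D ( [B [C [D q]]] )]]]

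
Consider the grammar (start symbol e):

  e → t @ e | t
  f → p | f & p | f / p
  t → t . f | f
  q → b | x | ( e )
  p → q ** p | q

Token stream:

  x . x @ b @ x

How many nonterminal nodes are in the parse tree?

[e [t [t [f [p [q x]]]] . [f [p [q x]]]] @ [e [t [f [p [q b]]]] @ [e [t [f [p [q x]]]]]]]

19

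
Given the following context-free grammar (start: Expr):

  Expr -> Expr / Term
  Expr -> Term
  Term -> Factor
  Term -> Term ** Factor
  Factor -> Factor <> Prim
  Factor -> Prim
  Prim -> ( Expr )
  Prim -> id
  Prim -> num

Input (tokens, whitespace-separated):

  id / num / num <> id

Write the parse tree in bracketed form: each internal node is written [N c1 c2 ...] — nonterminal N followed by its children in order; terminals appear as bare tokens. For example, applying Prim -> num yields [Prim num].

[Expr [Expr [Expr [Term [Factor [Prim id]]]] / [Term [Factor [Prim num]]]] / [Term [Factor [Factor [Prim num]] <> [Prim id]]]]

Expr
Expr / Term
Expr / Term / Term
Term / Term / Term
Factor / Term / Term
Prim / Term / Term
id / Term / Term
id / Factor / Term
id / Prim / Term
id / num / Term
id / num / Factor
id / num / Factor <> Prim
id / num / Prim <> Prim
id / num / num <> Prim
id / num / num <> id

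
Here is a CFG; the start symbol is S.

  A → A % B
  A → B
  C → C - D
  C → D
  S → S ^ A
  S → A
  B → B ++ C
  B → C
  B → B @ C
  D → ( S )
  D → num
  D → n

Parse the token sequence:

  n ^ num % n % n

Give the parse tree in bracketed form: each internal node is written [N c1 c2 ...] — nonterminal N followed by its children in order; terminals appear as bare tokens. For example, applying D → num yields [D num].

S
S ^ A
A ^ A
B ^ A
C ^ A
D ^ A
n ^ A
n ^ A % B
n ^ A % B % B
n ^ B % B % B
n ^ C % B % B
n ^ D % B % B
n ^ num % B % B
n ^ num % C % B
n ^ num % D % B
n ^ num % n % B
n ^ num % n % C
n ^ num % n % D
n ^ num % n % n

[S [S [A [B [C [D n]]]]] ^ [A [A [A [B [C [D num]]]] % [B [C [D n]]]] % [B [C [D n]]]]]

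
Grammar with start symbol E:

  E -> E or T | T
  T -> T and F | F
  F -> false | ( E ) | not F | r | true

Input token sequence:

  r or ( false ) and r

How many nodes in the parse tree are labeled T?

[E [E [T [F r]]] or [T [T [F ( [E [T [F false]]] )]] and [F r]]]

4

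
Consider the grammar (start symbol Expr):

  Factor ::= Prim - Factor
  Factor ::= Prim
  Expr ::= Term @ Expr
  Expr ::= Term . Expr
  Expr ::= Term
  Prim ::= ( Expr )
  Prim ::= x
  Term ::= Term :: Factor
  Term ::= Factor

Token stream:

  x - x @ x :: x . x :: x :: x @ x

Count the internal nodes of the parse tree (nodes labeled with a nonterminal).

27

[Expr [Term [Factor [Prim x] - [Factor [Prim x]]]] @ [Expr [Term [Term [Factor [Prim x]]] :: [Factor [Prim x]]] . [Expr [Term [Term [Term [Factor [Prim x]]] :: [Factor [Prim x]]] :: [Factor [Prim x]]] @ [Expr [Term [Factor [Prim x]]]]]]]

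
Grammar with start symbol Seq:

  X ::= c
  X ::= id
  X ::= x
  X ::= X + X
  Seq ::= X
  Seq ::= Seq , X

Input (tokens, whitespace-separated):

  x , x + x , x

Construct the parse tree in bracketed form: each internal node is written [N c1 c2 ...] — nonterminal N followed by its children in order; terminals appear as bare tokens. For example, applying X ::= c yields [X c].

Seq
Seq , X
Seq , X , X
X , X , X
x , X , X
x , X + X , X
x , x + X , X
x , x + x , X
x , x + x , x

[Seq [Seq [Seq [X x]] , [X [X x] + [X x]]] , [X x]]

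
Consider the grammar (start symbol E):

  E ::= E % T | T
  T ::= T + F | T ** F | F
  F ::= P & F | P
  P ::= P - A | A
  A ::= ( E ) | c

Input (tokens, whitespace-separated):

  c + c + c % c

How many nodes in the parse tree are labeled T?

4

[E [E [T [T [T [F [P [A c]]]] + [F [P [A c]]]] + [F [P [A c]]]]] % [T [F [P [A c]]]]]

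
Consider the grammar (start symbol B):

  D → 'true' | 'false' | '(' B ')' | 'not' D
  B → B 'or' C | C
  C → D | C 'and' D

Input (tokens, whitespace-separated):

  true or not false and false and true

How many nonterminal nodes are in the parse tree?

[B [B [C [D true]]] or [C [C [C [D not [D false]]] and [D false]] and [D true]]]

11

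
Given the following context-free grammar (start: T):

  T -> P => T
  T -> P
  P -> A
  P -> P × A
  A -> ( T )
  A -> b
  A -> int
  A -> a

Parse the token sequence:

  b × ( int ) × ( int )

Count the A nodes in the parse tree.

5

[T [P [P [P [A b]] × [A ( [T [P [A int]]] )]] × [A ( [T [P [A int]]] )]]]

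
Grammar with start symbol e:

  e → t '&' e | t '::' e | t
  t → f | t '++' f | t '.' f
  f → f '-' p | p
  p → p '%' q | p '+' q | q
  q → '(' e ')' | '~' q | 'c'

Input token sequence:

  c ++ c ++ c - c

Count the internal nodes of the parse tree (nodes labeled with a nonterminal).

16

[e [t [t [t [f [p [q c]]]] ++ [f [p [q c]]]] ++ [f [f [p [q c]]] - [p [q c]]]]]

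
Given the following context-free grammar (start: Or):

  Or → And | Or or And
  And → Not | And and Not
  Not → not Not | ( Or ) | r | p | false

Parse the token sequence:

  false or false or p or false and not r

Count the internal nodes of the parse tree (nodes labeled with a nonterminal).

[Or [Or [Or [Or [And [Not false]]] or [And [Not false]]] or [And [Not p]]] or [And [And [Not false]] and [Not not [Not r]]]]

15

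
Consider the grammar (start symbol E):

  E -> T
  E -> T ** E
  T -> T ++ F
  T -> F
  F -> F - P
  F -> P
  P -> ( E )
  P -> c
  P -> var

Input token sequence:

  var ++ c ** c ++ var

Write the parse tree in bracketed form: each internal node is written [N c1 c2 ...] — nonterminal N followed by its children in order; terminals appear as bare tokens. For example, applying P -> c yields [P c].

E
T ** E
T ++ F ** E
F ++ F ** E
P ++ F ** E
var ++ F ** E
var ++ P ** E
var ++ c ** E
var ++ c ** T
var ++ c ** T ++ F
var ++ c ** F ++ F
var ++ c ** P ++ F
var ++ c ** c ++ F
var ++ c ** c ++ P
var ++ c ** c ++ var

[E [T [T [F [P var]]] ++ [F [P c]]] ** [E [T [T [F [P c]]] ++ [F [P var]]]]]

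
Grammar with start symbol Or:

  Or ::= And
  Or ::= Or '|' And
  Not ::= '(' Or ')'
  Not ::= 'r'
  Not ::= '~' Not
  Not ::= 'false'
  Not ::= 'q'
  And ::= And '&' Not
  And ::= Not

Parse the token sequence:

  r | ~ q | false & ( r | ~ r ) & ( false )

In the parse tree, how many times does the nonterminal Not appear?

10

[Or [Or [Or [And [Not r]]] | [And [Not ~ [Not q]]]] | [And [And [And [Not false]] & [Not ( [Or [Or [And [Not r]]] | [And [Not ~ [Not r]]]] )]] & [Not ( [Or [And [Not false]]] )]]]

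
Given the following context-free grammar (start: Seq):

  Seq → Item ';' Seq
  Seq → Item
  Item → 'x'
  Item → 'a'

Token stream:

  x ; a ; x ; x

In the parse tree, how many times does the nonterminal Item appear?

[Seq [Item x] ; [Seq [Item a] ; [Seq [Item x] ; [Seq [Item x]]]]]

4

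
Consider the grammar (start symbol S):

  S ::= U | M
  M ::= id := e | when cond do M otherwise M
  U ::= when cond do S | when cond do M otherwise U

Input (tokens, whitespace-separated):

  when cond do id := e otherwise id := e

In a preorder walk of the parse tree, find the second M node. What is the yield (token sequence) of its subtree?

[S [M when cond do [M id := e] otherwise [M id := e]]]

id := e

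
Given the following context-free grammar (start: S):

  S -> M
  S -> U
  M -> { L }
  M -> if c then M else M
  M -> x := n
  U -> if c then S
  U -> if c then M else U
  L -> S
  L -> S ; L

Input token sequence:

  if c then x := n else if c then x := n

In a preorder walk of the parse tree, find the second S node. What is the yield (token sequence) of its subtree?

[S [U if c then [M x := n] else [U if c then [S [M x := n]]]]]

x := n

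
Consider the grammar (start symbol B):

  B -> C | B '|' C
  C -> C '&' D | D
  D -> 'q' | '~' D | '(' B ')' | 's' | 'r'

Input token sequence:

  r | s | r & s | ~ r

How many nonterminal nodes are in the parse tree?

[B [B [B [B [C [D r]]] | [C [D s]]] | [C [C [D r]] & [D s]]] | [C [D ~ [D r]]]]

15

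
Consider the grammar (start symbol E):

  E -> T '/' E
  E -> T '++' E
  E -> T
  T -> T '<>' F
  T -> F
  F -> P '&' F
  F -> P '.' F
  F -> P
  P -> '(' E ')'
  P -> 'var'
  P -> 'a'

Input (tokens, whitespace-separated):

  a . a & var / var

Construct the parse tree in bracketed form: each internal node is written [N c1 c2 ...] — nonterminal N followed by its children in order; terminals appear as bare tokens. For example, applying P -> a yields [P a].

[E [T [F [P a] . [F [P a] & [F [P var]]]]] / [E [T [F [P var]]]]]

E
T / E
F / E
P . F / E
a . F / E
a . P & F / E
a . a & F / E
a . a & P / E
a . a & var / E
a . a & var / T
a . a & var / F
a . a & var / P
a . a & var / var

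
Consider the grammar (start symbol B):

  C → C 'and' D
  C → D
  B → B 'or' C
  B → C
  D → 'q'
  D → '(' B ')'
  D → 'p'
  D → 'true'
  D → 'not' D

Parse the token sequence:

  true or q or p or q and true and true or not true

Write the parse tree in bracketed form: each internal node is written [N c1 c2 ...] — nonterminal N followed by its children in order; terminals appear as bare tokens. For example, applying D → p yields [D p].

[B [B [B [B [B [C [D true]]] or [C [D q]]] or [C [D p]]] or [C [C [C [D q]] and [D true]] and [D true]]] or [C [D not [D true]]]]

B
B or C
B or C or C
B or C or C or C
B or C or C or C or C
C or C or C or C or C
D or C or C or C or C
true or C or C or C or C
true or D or C or C or C
true or q or C or C or C
true or q or D or C or C
true or q or p or C or C
true or q or p or C and D or C
true or q or p or C and D and D or C
true or q or p or D and D and D or C
true or q or p or q and D and D or C
true or q or p or q and true and D or C
true or q or p or q and true and true or C
true or q or p or q and true and true or D
true or q or p or q and true and true or not D
true or q or p or q and true and true or not true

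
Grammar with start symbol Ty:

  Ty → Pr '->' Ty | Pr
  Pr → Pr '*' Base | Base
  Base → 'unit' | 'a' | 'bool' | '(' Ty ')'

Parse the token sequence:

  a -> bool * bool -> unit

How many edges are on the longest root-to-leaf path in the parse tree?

5

[Ty [Pr [Base a]] -> [Ty [Pr [Pr [Base bool]] * [Base bool]] -> [Ty [Pr [Base unit]]]]]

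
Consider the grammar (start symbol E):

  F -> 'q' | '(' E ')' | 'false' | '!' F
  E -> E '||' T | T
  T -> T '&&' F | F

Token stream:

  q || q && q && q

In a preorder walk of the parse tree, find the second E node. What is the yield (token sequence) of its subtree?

q

[E [E [T [F q]]] || [T [T [T [F q]] && [F q]] && [F q]]]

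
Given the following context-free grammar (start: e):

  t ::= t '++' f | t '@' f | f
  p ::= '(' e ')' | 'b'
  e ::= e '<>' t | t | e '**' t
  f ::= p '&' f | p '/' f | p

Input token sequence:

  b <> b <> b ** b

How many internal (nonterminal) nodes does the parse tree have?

16

[e [e [e [e [t [f [p b]]]] <> [t [f [p b]]]] <> [t [f [p b]]]] ** [t [f [p b]]]]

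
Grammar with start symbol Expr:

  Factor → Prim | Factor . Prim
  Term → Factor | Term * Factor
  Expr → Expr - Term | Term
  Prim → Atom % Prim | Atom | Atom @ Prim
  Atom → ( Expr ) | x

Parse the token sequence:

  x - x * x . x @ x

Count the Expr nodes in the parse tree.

2

[Expr [Expr [Term [Factor [Prim [Atom x]]]]] - [Term [Term [Factor [Prim [Atom x]]]] * [Factor [Factor [Prim [Atom x]]] . [Prim [Atom x] @ [Prim [Atom x]]]]]]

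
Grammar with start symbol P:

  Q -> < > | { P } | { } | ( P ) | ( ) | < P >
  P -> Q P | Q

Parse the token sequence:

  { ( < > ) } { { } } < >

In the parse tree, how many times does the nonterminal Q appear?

[P [Q { [P [Q ( [P [Q < >]] )]] }] [P [Q { [P [Q { }]] }] [P [Q < >]]]]

6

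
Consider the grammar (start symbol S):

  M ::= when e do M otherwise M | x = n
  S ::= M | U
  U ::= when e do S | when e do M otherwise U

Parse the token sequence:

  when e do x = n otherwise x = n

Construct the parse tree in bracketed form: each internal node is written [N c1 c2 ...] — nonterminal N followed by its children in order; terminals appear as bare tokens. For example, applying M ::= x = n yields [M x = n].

[S [M when e do [M x = n] otherwise [M x = n]]]

S
M
when e do M otherwise M
when e do x = n otherwise M
when e do x = n otherwise x = n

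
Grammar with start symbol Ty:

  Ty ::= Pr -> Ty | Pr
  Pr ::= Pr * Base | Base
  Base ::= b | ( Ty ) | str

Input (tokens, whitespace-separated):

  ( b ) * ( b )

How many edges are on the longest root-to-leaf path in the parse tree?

[Ty [Pr [Pr [Base ( [Ty [Pr [Base b]]] )]] * [Base ( [Ty [Pr [Base b]]] )]]]

7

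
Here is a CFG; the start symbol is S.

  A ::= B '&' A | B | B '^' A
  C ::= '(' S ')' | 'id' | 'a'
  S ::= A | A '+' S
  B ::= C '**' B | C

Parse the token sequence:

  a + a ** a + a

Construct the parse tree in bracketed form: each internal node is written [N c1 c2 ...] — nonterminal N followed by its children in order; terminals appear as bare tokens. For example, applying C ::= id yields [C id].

[S [A [B [C a]]] + [S [A [B [C a] ** [B [C a]]]] + [S [A [B [C a]]]]]]

S
A + S
B + S
C + S
a + S
a + A + S
a + B + S
a + C ** B + S
a + a ** B + S
a + a ** C + S
a + a ** a + S
a + a ** a + A
a + a ** a + B
a + a ** a + C
a + a ** a + a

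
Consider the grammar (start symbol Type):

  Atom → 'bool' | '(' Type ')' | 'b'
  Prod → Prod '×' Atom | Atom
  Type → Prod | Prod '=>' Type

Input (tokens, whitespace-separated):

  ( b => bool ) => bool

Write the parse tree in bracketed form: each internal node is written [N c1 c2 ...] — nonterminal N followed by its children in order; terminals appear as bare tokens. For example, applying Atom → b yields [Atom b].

Type
Prod => Type
Atom => Type
( Type ) => Type
( Prod => Type ) => Type
( Atom => Type ) => Type
( b => Type ) => Type
( b => Prod ) => Type
( b => Atom ) => Type
( b => bool ) => Type
( b => bool ) => Prod
( b => bool ) => Atom
( b => bool ) => bool

[Type [Prod [Atom ( [Type [Prod [Atom b]] => [Type [Prod [Atom bool]]]] )]] => [Type [Prod [Atom bool]]]]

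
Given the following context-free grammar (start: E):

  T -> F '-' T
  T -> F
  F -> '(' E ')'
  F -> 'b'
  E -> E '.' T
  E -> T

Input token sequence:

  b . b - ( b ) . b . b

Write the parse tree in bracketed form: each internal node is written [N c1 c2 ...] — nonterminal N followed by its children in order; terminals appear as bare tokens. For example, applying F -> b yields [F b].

[E [E [E [E [T [F b]]] . [T [F b] - [T [F ( [E [T [F b]]] )]]]] . [T [F b]]] . [T [F b]]]

E
E . T
E . T . T
E . T . T . T
T . T . T . T
F . T . T . T
b . T . T . T
b . F - T . T . T
b . b - T . T . T
b . b - F . T . T
b . b - ( E ) . T . T
b . b - ( T ) . T . T
b . b - ( F ) . T . T
b . b - ( b ) . T . T
b . b - ( b ) . F . T
b . b - ( b ) . b . T
b . b - ( b ) . b . F
b . b - ( b ) . b . b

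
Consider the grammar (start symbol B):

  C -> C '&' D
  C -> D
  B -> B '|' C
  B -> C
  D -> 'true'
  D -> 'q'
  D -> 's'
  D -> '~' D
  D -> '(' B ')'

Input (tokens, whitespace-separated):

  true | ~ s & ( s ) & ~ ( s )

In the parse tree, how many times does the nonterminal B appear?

[B [B [C [D true]]] | [C [C [C [D ~ [D s]]] & [D ( [B [C [D s]]] )]] & [D ~ [D ( [B [C [D s]]] )]]]]

4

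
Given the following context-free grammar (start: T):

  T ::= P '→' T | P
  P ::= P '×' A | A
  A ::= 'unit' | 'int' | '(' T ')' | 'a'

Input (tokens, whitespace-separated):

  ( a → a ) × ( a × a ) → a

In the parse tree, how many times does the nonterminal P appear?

7

[T [P [P [A ( [T [P [A a]] → [T [P [A a]]]] )]] × [A ( [T [P [P [A a]] × [A a]]] )]] → [T [P [A a]]]]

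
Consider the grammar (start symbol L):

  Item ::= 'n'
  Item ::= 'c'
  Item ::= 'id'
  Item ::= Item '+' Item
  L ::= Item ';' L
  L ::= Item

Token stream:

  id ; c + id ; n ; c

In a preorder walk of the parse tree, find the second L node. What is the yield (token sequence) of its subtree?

c + id ; n ; c

[L [Item id] ; [L [Item [Item c] + [Item id]] ; [L [Item n] ; [L [Item c]]]]]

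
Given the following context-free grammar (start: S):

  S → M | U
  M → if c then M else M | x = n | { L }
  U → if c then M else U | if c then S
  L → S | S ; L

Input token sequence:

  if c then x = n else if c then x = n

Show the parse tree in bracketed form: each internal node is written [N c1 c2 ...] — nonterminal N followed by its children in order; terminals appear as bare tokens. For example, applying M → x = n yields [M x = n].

[S [U if c then [M x = n] else [U if c then [S [M x = n]]]]]

S
U
if c then M else U
if c then x = n else U
if c then x = n else if c then S
if c then x = n else if c then M
if c then x = n else if c then x = n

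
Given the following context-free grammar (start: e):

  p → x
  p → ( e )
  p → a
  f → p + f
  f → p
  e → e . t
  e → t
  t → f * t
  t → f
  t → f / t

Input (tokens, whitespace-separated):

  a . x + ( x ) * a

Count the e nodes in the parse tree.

3

[e [e [t [f [p a]]]] . [t [f [p x] + [f [p ( [e [t [f [p x]]]] )]]] * [t [f [p a]]]]]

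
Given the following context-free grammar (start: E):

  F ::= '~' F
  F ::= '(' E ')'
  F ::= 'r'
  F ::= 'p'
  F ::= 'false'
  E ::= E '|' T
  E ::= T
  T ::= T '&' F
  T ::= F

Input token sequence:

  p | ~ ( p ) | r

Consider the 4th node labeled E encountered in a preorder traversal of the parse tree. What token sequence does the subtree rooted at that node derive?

[E [E [E [T [F p]]] | [T [F ~ [F ( [E [T [F p]]] )]]]] | [T [F r]]]

p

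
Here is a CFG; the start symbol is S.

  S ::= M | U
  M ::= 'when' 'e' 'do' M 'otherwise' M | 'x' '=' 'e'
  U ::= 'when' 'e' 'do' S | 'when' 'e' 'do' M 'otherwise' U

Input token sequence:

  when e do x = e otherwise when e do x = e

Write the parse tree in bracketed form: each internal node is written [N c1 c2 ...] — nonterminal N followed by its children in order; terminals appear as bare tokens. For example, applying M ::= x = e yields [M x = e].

[S [U when e do [M x = e] otherwise [U when e do [S [M x = e]]]]]

S
U
when e do M otherwise U
when e do x = e otherwise U
when e do x = e otherwise when e do S
when e do x = e otherwise when e do M
when e do x = e otherwise when e do x = e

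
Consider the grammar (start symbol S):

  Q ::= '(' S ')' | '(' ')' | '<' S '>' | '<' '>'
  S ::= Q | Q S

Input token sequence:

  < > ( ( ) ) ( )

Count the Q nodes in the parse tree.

[S [Q < >] [S [Q ( [S [Q ( )]] )] [S [Q ( )]]]]

4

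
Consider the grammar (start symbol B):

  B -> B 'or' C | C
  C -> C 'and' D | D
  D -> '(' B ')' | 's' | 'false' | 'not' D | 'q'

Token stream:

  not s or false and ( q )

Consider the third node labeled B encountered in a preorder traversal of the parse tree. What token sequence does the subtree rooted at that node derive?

q

[B [B [C [D not [D s]]]] or [C [C [D false]] and [D ( [B [C [D q]]] )]]]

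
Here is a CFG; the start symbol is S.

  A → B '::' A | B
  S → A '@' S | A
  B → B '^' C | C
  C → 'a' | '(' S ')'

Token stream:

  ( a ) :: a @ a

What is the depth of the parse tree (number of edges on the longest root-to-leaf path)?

8

[S [A [B [C ( [S [A [B [C a]]]] )]] :: [A [B [C a]]]] @ [S [A [B [C a]]]]]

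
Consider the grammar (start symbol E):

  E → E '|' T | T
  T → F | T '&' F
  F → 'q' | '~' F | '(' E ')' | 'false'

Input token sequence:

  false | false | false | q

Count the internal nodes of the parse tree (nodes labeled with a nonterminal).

[E [E [E [E [T [F false]]] | [T [F false]]] | [T [F false]]] | [T [F q]]]

12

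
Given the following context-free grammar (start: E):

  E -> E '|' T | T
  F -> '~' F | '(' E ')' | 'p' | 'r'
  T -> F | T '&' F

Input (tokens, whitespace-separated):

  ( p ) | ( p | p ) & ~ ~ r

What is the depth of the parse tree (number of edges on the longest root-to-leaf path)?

8

[E [E [T [F ( [E [T [F p]]] )]]] | [T [T [F ( [E [E [T [F p]]] | [T [F p]]] )]] & [F ~ [F ~ [F r]]]]]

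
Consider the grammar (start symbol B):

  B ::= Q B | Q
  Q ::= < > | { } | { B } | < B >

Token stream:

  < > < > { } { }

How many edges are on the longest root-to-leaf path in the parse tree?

[B [Q < >] [B [Q < >] [B [Q { }] [B [Q { }]]]]]

5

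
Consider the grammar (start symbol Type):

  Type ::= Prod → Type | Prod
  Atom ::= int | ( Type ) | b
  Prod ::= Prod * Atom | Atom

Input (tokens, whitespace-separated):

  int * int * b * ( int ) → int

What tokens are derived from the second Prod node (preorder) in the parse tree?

[Type [Prod [Prod [Prod [Prod [Atom int]] * [Atom int]] * [Atom b]] * [Atom ( [Type [Prod [Atom int]]] )]] → [Type [Prod [Atom int]]]]

int * int * b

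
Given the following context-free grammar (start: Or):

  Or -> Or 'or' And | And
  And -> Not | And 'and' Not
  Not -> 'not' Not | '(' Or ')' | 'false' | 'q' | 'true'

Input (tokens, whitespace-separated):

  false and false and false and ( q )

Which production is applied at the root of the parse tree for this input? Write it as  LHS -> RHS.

Or -> And

[Or [And [And [And [And [Not false]] and [Not false]] and [Not false]] and [Not ( [Or [And [Not q]]] )]]]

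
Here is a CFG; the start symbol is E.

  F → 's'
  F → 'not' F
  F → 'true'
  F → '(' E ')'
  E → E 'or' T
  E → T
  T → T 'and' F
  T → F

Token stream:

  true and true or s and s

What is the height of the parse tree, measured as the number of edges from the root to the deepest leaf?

[E [E [T [T [F true]] and [F true]]] or [T [T [F s]] and [F s]]]

5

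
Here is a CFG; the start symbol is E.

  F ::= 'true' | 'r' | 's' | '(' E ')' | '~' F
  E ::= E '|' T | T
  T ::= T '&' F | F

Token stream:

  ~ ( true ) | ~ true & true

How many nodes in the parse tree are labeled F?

[E [E [T [F ~ [F ( [E [T [F true]]] )]]]] | [T [T [F ~ [F true]]] & [F true]]]

6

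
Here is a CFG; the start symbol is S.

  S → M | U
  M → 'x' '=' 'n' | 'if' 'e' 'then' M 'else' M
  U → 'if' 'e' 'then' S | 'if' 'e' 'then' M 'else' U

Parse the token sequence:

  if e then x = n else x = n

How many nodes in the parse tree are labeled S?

[S [M if e then [M x = n] else [M x = n]]]

1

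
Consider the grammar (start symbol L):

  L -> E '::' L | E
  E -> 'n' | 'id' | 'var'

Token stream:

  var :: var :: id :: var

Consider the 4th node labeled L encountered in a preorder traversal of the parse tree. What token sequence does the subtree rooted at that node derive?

var

[L [E var] :: [L [E var] :: [L [E id] :: [L [E var]]]]]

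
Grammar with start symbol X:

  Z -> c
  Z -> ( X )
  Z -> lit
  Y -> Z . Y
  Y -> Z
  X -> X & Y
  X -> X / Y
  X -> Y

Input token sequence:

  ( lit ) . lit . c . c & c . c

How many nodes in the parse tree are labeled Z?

[X [X [Y [Z ( [X [Y [Z lit]]] )] . [Y [Z lit] . [Y [Z c] . [Y [Z c]]]]]] & [Y [Z c] . [Y [Z c]]]]

7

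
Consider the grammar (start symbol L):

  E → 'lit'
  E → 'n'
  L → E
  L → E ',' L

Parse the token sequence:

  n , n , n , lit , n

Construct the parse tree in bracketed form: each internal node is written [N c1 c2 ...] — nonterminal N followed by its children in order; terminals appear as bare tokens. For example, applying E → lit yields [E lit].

[L [E n] , [L [E n] , [L [E n] , [L [E lit] , [L [E n]]]]]]

L
E , L
n , L
n , E , L
n , n , L
n , n , E , L
n , n , n , L
n , n , n , E , L
n , n , n , lit , L
n , n , n , lit , E
n , n , n , lit , n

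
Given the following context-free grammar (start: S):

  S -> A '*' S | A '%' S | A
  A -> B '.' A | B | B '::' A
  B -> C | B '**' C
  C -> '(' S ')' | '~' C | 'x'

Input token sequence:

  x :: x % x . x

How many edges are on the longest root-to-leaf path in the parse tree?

[S [A [B [C x]] :: [A [B [C x]]]] % [S [A [B [C x]] . [A [B [C x]]]]]]

6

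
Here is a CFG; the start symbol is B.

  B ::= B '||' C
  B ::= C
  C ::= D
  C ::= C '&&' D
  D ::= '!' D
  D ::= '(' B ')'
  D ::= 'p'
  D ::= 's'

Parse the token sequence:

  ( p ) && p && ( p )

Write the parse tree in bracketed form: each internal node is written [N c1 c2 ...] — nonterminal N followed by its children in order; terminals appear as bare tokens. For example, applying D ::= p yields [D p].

[B [C [C [C [D ( [B [C [D p]]] )]] && [D p]] && [D ( [B [C [D p]]] )]]]

B
C
C && D
C && D && D
D && D && D
( B ) && D && D
( C ) && D && D
( D ) && D && D
( p ) && D && D
( p ) && p && D
( p ) && p && ( B )
( p ) && p && ( C )
( p ) && p && ( D )
( p ) && p && ( p )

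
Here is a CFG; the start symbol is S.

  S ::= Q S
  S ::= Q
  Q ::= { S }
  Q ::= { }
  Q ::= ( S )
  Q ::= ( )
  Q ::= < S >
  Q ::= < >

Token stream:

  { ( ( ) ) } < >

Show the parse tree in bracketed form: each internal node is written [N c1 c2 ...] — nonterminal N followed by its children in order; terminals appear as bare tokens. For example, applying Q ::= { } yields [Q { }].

[S [Q { [S [Q ( [S [Q ( )]] )]] }] [S [Q < >]]]

S
Q S
{ S } S
{ Q } S
{ ( S ) } S
{ ( Q ) } S
{ ( ( ) ) } S
{ ( ( ) ) } Q
{ ( ( ) ) } < >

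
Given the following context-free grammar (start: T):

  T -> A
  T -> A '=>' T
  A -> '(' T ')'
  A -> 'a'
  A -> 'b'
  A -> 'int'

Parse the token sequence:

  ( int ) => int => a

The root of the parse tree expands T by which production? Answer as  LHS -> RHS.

[T [A ( [T [A int]] )] => [T [A int] => [T [A a]]]]

T -> A '=>' T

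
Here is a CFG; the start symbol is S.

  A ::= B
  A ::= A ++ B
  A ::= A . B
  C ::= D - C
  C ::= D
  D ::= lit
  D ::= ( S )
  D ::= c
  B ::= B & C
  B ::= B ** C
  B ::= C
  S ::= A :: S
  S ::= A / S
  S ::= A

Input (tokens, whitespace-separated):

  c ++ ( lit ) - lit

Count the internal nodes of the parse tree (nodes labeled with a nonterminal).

16

[S [A [A [B [C [D c]]]] ++ [B [C [D ( [S [A [B [C [D lit]]]]] )] - [C [D lit]]]]]]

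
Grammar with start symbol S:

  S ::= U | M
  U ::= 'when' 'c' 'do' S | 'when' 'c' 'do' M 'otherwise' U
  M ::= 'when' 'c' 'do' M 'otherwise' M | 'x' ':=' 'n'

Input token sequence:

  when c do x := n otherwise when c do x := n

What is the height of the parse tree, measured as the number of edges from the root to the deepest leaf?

[S [U when c do [M x := n] otherwise [U when c do [S [M x := n]]]]]

5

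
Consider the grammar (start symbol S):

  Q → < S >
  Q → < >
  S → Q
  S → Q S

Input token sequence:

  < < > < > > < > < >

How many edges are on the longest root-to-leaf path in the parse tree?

[S [Q < [S [Q < >] [S [Q < >]]] >] [S [Q < >] [S [Q < >]]]]

5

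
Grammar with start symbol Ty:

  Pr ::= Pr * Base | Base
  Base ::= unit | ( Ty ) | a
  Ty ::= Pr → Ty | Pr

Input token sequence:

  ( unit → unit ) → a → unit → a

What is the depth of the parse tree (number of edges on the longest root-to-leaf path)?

7

[Ty [Pr [Base ( [Ty [Pr [Base unit]] → [Ty [Pr [Base unit]]]] )]] → [Ty [Pr [Base a]] → [Ty [Pr [Base unit]] → [Ty [Pr [Base a]]]]]]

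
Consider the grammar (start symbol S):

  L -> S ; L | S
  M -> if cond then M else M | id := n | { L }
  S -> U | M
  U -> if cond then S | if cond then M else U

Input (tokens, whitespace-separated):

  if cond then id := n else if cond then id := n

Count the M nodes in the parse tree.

[S [U if cond then [M id := n] else [U if cond then [S [M id := n]]]]]

2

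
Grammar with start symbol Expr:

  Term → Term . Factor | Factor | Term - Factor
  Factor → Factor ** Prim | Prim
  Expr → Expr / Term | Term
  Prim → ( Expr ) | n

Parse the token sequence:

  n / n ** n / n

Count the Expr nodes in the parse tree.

[Expr [Expr [Expr [Term [Factor [Prim n]]]] / [Term [Factor [Factor [Prim n]] ** [Prim n]]]] / [Term [Factor [Prim n]]]]

3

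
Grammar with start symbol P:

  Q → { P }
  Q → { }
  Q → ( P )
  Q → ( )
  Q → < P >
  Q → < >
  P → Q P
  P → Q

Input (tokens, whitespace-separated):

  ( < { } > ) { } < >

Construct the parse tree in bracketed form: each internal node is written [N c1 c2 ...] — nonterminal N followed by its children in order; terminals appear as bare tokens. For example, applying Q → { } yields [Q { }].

[P [Q ( [P [Q < [P [Q { }]] >]] )] [P [Q { }] [P [Q < >]]]]

P
Q P
( P ) P
( Q ) P
( < P > ) P
( < Q > ) P
( < { } > ) P
( < { } > ) Q P
( < { } > ) { } P
( < { } > ) { } Q
( < { } > ) { } < >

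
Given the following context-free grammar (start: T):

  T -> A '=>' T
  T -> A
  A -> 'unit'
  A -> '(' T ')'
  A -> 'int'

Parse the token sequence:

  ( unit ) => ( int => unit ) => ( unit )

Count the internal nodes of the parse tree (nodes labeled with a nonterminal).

14

[T [A ( [T [A unit]] )] => [T [A ( [T [A int] => [T [A unit]]] )] => [T [A ( [T [A unit]] )]]]]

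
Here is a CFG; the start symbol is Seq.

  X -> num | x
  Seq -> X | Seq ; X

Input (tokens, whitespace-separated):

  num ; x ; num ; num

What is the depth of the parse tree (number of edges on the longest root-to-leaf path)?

[Seq [Seq [Seq [Seq [X num]] ; [X x]] ; [X num]] ; [X num]]

5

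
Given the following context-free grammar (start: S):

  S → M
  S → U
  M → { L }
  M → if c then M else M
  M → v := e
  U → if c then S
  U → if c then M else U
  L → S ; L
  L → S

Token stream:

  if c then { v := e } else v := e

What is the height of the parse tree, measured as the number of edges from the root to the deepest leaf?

[S [M if c then [M { [L [S [M v := e]]] }] else [M v := e]]]

6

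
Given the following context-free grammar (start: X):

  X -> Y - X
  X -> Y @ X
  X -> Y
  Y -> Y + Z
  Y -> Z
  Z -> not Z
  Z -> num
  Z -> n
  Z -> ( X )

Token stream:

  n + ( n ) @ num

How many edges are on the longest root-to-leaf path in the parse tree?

[X [Y [Y [Z n]] + [Z ( [X [Y [Z n]]] )]] @ [X [Y [Z num]]]]

6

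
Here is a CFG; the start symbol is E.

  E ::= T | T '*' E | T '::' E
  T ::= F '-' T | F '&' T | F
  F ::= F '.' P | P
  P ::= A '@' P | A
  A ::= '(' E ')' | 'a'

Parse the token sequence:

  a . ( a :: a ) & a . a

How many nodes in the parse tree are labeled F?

6

[E [T [F [F [P [A a]]] . [P [A ( [E [T [F [P [A a]]]] :: [E [T [F [P [A a]]]]]] )]]] & [T [F [F [P [A a]]] . [P [A a]]]]]]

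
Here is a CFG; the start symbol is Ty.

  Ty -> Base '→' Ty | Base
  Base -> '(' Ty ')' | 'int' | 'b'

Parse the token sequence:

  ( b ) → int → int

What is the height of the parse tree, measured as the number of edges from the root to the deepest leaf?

[Ty [Base ( [Ty [Base b]] )] → [Ty [Base int] → [Ty [Base int]]]]

4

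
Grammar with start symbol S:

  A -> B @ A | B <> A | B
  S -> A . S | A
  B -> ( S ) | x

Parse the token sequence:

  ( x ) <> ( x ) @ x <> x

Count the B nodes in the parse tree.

6

[S [A [B ( [S [A [B x]]] )] <> [A [B ( [S [A [B x]]] )] @ [A [B x] <> [A [B x]]]]]]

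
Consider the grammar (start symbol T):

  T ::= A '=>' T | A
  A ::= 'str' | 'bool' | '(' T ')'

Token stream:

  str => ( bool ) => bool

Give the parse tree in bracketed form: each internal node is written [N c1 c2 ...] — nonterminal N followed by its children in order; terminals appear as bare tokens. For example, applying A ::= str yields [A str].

[T [A str] => [T [A ( [T [A bool]] )] => [T [A bool]]]]

T
A => T
str => T
str => A => T
str => ( T ) => T
str => ( A ) => T
str => ( bool ) => T
str => ( bool ) => A
str => ( bool ) => bool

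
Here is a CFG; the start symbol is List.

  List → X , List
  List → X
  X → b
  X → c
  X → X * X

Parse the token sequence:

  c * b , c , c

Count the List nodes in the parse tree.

[List [X [X c] * [X b]] , [List [X c] , [List [X c]]]]

3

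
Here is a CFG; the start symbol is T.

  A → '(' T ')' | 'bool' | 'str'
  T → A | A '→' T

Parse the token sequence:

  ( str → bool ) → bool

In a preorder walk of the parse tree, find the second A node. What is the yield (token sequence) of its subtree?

[T [A ( [T [A str] → [T [A bool]]] )] → [T [A bool]]]

str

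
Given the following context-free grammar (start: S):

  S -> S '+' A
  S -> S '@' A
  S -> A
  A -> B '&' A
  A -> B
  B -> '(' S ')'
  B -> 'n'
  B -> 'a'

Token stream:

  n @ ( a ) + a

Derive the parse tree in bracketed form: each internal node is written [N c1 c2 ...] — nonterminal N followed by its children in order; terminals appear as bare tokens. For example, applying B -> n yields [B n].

[S [S [S [A [B n]]] @ [A [B ( [S [A [B a]]] )]]] + [A [B a]]]

S
S + A
S @ A + A
A @ A + A
B @ A + A
n @ A + A
n @ B + A
n @ ( S ) + A
n @ ( A ) + A
n @ ( B ) + A
n @ ( a ) + A
n @ ( a ) + B
n @ ( a ) + a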